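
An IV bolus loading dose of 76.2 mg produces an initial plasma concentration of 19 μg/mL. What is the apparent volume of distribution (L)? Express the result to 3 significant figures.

Immediately after an IV bolus, C₀ = Dose / Vd, so Vd = Dose / C₀.
Vd = 76.2 / 19 = 4.011 L

4.01 L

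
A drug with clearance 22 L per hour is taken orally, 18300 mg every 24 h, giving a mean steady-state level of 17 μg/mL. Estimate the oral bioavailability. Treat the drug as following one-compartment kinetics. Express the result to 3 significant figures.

0.490

F·D/τ = CL·Css at steady state → F = CL·Css·τ / D.
F = 22 × 17 × 24 / 18300 = 0.490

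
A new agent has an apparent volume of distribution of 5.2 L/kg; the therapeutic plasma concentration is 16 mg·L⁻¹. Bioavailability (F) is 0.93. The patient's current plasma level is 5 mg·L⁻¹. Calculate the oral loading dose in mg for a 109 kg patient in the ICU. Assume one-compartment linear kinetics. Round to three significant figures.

6700 mg

Total Vd = 5.2 × 109 = 566.8 L
Concentration deficit ΔC = 16 − 5 = 11.00 mg/L
LD = Vd × ΔC / F = 566.8 × 11.00 / 0.93 = 6704 mg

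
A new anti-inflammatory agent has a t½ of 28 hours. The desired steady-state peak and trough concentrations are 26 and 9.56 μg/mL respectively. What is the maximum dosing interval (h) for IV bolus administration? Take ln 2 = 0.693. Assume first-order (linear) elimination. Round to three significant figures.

k = 0.693 / t½ = 0.693 / 28 = 0.02475 h⁻¹
Between IV bolus doses, concentration decays as C = C₀·e^(−kτ), so C_peak/C_trough = e^(kτ).
τ_max = ln(C_peak/C_trough) / k = ln(26/9.56) / 0.02475 = 1.001 / 0.02475 = 40.44 h

40.4 h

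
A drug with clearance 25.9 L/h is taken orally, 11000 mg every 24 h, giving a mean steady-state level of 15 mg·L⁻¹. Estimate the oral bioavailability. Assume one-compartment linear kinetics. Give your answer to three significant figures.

F·D/τ = CL·Css at steady state → F = CL·Css·τ / D.
F = 25.9 × 15 × 24 / 11000 = 0.848

0.848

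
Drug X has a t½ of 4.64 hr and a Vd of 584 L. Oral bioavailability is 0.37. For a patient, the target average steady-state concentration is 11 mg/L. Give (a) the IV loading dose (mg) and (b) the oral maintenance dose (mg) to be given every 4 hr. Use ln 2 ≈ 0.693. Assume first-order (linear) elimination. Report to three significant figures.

LD = Vd × C = 584.0 × 11 = 6424 mg
CL = 0.693 × Vd / t½ = 0.693 × 584.0 / 4.64 = 87.22 L/h
D = CL × Css × τ / F = 87.22 × 11 × 4 / 0.37 = 10370 mg

(a) 6420 mg; (b) 10400 mg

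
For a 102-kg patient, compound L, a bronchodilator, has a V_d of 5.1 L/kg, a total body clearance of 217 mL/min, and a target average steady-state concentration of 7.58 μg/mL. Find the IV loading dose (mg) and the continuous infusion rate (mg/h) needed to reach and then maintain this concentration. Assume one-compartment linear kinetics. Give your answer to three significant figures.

Vd = 5.1 L/kg × 102 kg = 520.2 L
Loading: fill Vd to C_target → 520.2 L × 7.58 mg/L = 3943 mg
Convert clearance: 217 mL/min × 60 min/h ÷ 1000 mL/L = 13.02 L/h
Infusion rate = 13.02 L/h × 7.58 mg/L = 98.69 mg/h

(a) 3940 mg; (b) 98.7 mg/h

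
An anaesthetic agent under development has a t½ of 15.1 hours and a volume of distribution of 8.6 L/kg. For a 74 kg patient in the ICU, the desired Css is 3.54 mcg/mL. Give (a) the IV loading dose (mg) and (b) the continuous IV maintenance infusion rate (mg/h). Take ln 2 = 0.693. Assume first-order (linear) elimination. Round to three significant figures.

(a) 2250 mg; (b) 103 mg/h

Vd = 8.6 L/kg × 74 kg = 636.4 L
LD = Vd × C = 636.4 × 3.54 = 2253 mg
CL = 0.693 × Vd / t½ = 0.693 × 636.4 / 15.1 = 29.21 L/h
Infusion rate = CL × Css = 29.21 × 3.54 = 103.4 mg/h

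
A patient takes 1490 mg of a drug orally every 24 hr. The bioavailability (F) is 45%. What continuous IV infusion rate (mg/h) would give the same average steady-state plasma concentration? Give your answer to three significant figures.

27.9 mg/h

Equivalent systemic input: infusion rate = F·D/τ.
Rate = 0.45 × 1490 / 24 = 27.94 mg/h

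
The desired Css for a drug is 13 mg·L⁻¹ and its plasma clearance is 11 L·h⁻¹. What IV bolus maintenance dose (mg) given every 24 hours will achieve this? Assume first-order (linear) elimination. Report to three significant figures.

D = CL × Css × τ = 11.00 × 13 × 24 = 3432 mg

3430 mg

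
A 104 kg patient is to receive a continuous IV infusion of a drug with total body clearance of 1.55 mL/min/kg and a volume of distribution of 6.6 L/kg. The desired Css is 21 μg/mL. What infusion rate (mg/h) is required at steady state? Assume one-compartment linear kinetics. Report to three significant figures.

CL = 1.55 mL/min/kg × 104 kg = 161.2 mL/min = 161.2 × 60/1000 = 9.672 L/h
At steady state, infusion rate equals elimination rate: rate in = CL × Css.
R₀ = 9.672 × 21 = 203.1 mg/h

203 mg/h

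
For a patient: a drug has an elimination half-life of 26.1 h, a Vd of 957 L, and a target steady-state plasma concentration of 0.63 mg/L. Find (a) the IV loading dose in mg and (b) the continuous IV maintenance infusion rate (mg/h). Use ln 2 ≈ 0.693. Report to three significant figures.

(a) 603 mg; (b) 16.0 mg/h

LD = Vd × C = 957.0 × 0.63 = 602.9 mg
CL = 0.693 × Vd / t½ = 0.693 × 957.0 / 26.1 = 25.41 L/h
Infusion rate = CL × Css = 25.41 × 0.63 = 16.01 mg/h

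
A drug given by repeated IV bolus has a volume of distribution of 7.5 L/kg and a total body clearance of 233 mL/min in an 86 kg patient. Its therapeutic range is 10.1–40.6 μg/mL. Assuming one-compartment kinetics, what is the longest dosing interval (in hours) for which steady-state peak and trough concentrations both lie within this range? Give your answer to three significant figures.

Total Vd = 7.5 × 86 = 645.0 L
CL = 233 mL/min × 60/1000 = 13.98 L/h
k = CL / Vd = 13.98 / 645.0 = 0.02167 h⁻¹
Between IV bolus doses, concentration decays as C = C₀·e^(−kτ), so C_peak/C_trough = e^(kτ).
τ_max = ln(C_peak/C_trough) / k = ln(40.6/10.1) / 0.02167 = 1.391 / 0.02167 = 64.19 h

64.2 h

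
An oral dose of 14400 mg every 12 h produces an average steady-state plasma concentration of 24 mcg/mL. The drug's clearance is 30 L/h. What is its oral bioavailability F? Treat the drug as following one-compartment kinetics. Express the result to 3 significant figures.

0.600

F·D/τ = CL·Css at steady state → F = CL·Css·τ / D.
F = 30 × 24 × 12 / 14400 = 0.600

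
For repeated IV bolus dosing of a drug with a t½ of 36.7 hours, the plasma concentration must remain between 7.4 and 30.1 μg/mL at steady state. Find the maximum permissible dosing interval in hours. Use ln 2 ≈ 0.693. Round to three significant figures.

k = 0.693 / t½ = 0.693 / 36.7 = 0.01888 h⁻¹
Between IV bolus doses, concentration decays as C = C₀·e^(−kτ), so C_peak/C_trough = e^(kτ).
τ_max = ln(C_peak/C_trough) / k = ln(30.1/7.4) / 0.01888 = 1.403 / 0.01888 = 74.31 h

74.3 h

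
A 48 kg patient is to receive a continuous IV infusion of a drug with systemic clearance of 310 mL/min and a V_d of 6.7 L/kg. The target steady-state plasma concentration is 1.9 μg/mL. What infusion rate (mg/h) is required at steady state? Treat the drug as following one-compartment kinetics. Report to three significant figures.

Convert clearance: 310 mL/min × 60 min/h ÷ 1000 mL/L = 18.60 L/h
Infusion rate = CL · Css = 18.60 L/h × 1.9 mg/L = 35.34 mg/h

35.3 mg/h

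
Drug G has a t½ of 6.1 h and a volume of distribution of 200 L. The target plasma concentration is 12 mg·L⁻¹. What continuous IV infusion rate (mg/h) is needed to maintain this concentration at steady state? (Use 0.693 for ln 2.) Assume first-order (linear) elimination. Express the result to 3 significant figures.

273 mg/h

CL = ln 2 · Vd / t½ = 0.693 × 200.0 / 6.1 = 22.72 L/h
Infusion rate = CL × Css = 22.72 × 12 = 272.6 mg/h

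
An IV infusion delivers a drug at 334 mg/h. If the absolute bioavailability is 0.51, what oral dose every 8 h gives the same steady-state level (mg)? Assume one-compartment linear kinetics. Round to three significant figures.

To maintain the same Css, the systemic dosing rate must be unchanged: F·D/τ = infusion rate.
D = rate × τ / F = 334 × 8 / 0.51 = 5239 mg

5240 mg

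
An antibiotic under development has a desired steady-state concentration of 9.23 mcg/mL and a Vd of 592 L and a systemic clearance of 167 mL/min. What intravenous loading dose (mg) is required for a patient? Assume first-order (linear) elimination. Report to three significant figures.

LD = Vd × C = 592.0 × 9.230 = 5464 mg

5460 mg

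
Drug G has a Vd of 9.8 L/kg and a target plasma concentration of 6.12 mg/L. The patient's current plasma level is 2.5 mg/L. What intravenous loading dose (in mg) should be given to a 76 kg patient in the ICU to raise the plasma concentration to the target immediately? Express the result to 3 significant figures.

Vd(total) = 76 kg × 9.8 L/kg = 744.8 L
Concentration deficit ΔC = 6.12 − 2.5 = 3.620 mg/L
LD = Vd × ΔC = 744.8 × 3.620 = 2696 mg

2700 mg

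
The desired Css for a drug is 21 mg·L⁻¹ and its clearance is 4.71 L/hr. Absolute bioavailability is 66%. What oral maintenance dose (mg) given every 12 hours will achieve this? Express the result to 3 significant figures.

1800 mg

D = CL × Css × τ / F = 4.710 × 21 × 12 / 0.66 = 1798 mg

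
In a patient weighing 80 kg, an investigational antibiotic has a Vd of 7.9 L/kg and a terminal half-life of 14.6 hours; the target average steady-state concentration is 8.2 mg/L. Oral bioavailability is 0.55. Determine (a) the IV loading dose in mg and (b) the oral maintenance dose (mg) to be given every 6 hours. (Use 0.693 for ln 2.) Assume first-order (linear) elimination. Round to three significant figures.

Vd = 7.9 L/kg × 80 kg = 632.0 L
LD = Vd × C = 632.0 × 8.2 = 5182 mg
CL = 0.693 × Vd / t½ = 0.693 × 632.0 / 14.6 = 30.00 L/h
D = CL × Css × τ / F = 30.00 × 8.2 × 6 / 0.55 = 2684 mg

(a) 5180 mg; (b) 2680 mg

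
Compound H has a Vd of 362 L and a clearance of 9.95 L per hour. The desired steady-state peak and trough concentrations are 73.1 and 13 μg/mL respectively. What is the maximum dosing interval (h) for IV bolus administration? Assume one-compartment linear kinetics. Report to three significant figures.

k = CL / Vd = 9.950 / 362.0 = 0.02749 h⁻¹
Between IV bolus doses, concentration decays as C = C₀·e^(−kτ), so C_peak/C_trough = e^(kτ).
τ_max = ln(C_peak/C_trough) / k = ln(73.1/13) / 0.02749 = 1.727 / 0.02749 = 62.82 h

62.8 h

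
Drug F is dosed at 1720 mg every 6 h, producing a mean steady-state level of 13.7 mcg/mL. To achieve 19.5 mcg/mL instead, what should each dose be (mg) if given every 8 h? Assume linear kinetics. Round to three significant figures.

For first-order elimination, Css ∝ F·D/(CL·τ); F and CL are unchanged, so Css ∝ D/τ.
D₂ = D₁ × (Css,target / Css,current) × (τ₂/τ₁) = 1720 × (19.5/13.7) × (8/6) = 3264 mg

3260 mg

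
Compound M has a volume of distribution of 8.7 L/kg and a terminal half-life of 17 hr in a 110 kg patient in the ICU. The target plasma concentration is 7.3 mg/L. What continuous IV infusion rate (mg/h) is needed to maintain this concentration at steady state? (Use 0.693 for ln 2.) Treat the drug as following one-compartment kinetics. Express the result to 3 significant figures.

285 mg/h

Total Vd = 8.7 × 110 = 957.0 L
CL = ln 2 · Vd / t½ = 0.693 × 957.0 / 17 = 39.01 L/h
Infusion rate = CL × Css = 39.01 × 7.3 = 284.8 mg/h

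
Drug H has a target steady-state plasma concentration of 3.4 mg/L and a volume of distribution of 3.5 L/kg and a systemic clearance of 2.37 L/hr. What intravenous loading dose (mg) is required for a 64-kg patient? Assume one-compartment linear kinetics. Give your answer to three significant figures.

762 mg

Vd = 3.5 L/kg × 64 kg = 224.0 L
The loading dose fills Vd to the target concentration; clearance is irrelevant here.
LD = Vd × C = 224.0 × 3.400 = 761.6 mg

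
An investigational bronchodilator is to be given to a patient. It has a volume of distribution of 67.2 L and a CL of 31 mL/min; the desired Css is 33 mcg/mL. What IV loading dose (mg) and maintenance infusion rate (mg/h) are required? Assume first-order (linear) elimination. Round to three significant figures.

(a) 2220 mg; (b) 61.4 mg/h

Loading: fill Vd to C_target → 67.20 L × 33 mg/L = 2218 mg
Convert clearance: 31 mL/min × 60 min/h ÷ 1000 mL/L = 1.860 L/h
Maintenance: replace elimination → rate = CL × Css = 1.860 × 33 = 61.38 mg/h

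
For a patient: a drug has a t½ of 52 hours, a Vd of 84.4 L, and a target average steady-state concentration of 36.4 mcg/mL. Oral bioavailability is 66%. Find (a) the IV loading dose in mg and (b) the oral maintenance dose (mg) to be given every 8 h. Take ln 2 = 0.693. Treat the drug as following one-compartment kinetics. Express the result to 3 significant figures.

LD = Vd × C = 84.40 × 36.4 = 3072 mg
CL = 0.693 × Vd / t½ = 0.693 × 84.40 / 52 = 1.125 L/h
D = CL × Css × τ / F = 1.125 × 36.4 × 8 / 0.66 = 496.4 mg

(a) 3070 mg; (b) 496 mg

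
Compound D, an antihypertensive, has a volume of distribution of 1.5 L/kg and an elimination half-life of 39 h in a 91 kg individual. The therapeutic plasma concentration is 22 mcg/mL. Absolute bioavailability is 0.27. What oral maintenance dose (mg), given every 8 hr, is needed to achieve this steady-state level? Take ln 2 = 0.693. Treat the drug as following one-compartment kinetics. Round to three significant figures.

Vd(total) = 91 kg × 1.5 L/kg = 136.5 L
CL = ln 2 · Vd / t½ = 0.693 × 136.5 / 39 = 2.426 L/h
D = CL × Css × τ / F = 2.426 × 22 × 8 / 0.27 = 1581 mg

1580 mg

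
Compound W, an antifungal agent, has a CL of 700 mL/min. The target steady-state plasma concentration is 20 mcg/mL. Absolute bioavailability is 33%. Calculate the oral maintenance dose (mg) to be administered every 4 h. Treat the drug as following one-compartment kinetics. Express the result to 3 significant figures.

10200 mg

CL = 700 mL/min × 60/1000 = 42.00 L/h
D = CL × Css × τ / F = 42.00 × 20 × 4 / 0.33 = 10180 mg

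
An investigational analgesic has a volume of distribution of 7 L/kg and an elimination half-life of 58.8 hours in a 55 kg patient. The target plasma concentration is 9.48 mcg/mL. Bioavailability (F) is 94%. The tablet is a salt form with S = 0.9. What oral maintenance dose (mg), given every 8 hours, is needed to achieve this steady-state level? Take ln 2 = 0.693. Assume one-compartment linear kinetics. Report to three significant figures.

Vd = 7 L/kg × 55 kg = 385.0 L
CL = ln 2 · Vd / t½ = 0.693 × 385.0 / 58.8 = 4.538 L/h
D = CL × Css × τ / F / S = 4.538 × 9.48 × 8 / 0.94 / 0.9 = 406.8 mg

407 mg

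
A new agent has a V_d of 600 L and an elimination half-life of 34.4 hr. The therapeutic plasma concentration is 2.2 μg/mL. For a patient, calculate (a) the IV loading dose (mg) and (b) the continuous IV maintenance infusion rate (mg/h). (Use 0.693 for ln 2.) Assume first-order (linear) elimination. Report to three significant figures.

LD = Vd × C = 600.0 × 2.2 = 1320 mg
CL = 0.693 × Vd / t½ = 0.693 × 600.0 / 34.4 = 12.09 L/h
Infusion rate = CL × Css = 12.09 × 2.2 = 26.60 mg/h

(a) 1320 mg; (b) 26.6 mg/h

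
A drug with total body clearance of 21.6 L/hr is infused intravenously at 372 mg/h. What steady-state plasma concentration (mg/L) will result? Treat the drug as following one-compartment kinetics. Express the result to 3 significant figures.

Css = rate / CL = 372 / 21.60 = 17.22 mg/L

17.2 mg/L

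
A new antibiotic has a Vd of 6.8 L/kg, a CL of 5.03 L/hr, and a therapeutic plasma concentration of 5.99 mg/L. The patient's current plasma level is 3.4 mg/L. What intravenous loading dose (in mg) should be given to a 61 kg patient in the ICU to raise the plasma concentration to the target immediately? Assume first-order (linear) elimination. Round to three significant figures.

1070 mg

Total Vd = 6.8 × 61 = 414.8 L
The loading dose fills Vd to the target concentration.
Concentration deficit ΔC = 5.99 − 3.4 = 2.590 mg/L
LD = Vd × ΔC = 414.8 × 2.590 = 1074 mg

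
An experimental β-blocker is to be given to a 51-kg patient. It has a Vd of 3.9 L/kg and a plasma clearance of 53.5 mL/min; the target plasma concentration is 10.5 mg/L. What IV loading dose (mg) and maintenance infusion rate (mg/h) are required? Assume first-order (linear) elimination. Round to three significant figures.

(a) 2090 mg; (b) 33.7 mg/h

Total Vd = 3.9 × 51 = 198.9 L
Loading: fill Vd to C_target → 198.9 L × 10.5 mg/L = 2088 mg
CL = 53.5 mL/min = 53.5 × 0.06 = 3.210 L/h
Maintenance: replace elimination → rate = CL × Css = 3.210 × 10.5 = 33.71 mg/h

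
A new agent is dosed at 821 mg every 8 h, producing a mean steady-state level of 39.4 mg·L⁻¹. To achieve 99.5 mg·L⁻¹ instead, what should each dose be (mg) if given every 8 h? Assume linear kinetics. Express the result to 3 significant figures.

For first-order elimination, Css ∝ F·D/(CL·τ); F and CL are unchanged, so Css ∝ D/τ.
D₂ = D₁ × (Css,target / Css,current) = 821 × 99.5/39.4 = 2073 mg

2070 mg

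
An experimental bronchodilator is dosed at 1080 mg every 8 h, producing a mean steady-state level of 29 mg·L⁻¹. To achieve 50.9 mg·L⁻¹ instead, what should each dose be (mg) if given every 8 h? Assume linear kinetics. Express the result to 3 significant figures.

1900 mg

For first-order elimination, Css ∝ F·D/(CL·τ); F and CL are unchanged, so Css ∝ D/τ.
D₂ = D₁ × (Css,target / Css,current) = 1080 × 50.9/29 = 1896 mg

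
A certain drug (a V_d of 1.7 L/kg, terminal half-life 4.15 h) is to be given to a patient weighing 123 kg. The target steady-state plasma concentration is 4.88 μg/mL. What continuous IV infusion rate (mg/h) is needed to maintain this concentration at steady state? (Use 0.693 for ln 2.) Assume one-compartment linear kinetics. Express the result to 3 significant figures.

170 mg/h

Vd = 1.7 L/kg × 123 kg = 209.1 L
CL = 0.693 × Vd / t½ = 0.693 × 209.1 / 4.15 = 34.92 L/h
Infusion rate = CL × Css = 34.92 × 4.88 = 170.4 mg/h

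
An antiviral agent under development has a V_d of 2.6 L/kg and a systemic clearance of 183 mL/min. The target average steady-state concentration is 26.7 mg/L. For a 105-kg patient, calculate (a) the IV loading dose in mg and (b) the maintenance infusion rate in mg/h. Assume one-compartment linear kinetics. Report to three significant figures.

Total Vd = 2.6 × 105 = 273.0 L
Loading: fill Vd to C_target → 273.0 L × 26.7 mg/L = 7289 mg
CL = 183 mL/min = 183 × 0.06 = 10.98 L/h
Maintenance: replace elimination → rate = CL × Css = 10.98 × 26.7 = 293.2 mg/h

(a) 7290 mg; (b) 293 mg/h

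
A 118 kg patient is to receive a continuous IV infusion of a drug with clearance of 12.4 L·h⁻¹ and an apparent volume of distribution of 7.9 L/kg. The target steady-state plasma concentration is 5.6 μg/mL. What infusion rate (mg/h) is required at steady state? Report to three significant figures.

Rate = CL × Css = 12.40 × 5.6 = 69.44 mg/h

69.4 mg/h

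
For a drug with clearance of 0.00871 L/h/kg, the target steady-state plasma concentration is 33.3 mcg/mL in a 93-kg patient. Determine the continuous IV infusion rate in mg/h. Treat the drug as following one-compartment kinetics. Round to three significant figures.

CL = 0.00871 L/h/kg × 93 kg = 0.8100 L/h
R₀ = 0.8100 × 33.3 = 26.97 mg/h

27.0 mg/h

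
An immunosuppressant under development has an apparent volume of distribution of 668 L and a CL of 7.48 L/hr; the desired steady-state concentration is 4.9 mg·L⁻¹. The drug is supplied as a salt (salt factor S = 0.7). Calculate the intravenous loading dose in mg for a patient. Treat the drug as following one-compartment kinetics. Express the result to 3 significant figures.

LD is governed by Vd — clearance does not enter the loading-dose calculation.
LD = Vd × C / S = 668.0 × 4.900 / 0.7 = 4676 mg

4680 mg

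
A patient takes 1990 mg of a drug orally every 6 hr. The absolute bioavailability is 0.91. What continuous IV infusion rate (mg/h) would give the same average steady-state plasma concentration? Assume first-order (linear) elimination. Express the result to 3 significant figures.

302 mg/h

Equivalent systemic input: infusion rate = F·D/τ.
Rate = 0.91 × 1990 / 6 = 301.8 mg/h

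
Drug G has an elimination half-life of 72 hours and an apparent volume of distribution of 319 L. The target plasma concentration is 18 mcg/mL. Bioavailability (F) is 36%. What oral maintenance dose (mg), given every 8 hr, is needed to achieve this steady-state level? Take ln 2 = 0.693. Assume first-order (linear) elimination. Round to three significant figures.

CL = 0.693 × Vd / t½ = 0.693 × 319.0 / 72 = 3.070 L/h
D = CL × Css × τ / F = 3.070 × 18 × 8 / 0.36 = 1228 mg

1230 mg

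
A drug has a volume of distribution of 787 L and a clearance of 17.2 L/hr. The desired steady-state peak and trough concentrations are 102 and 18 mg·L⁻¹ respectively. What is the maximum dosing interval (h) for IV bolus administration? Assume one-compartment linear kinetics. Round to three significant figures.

k = CL / Vd = 17.20 / 787.0 = 0.02186 h⁻¹
Between IV bolus doses, concentration decays as C = C₀·e^(−kτ), so C_peak/C_trough = e^(kτ).
τ_max = ln(C_peak/C_trough) / k = ln(102/18) / 0.02186 = 1.735 / 0.02186 = 79.37 h

79.4 h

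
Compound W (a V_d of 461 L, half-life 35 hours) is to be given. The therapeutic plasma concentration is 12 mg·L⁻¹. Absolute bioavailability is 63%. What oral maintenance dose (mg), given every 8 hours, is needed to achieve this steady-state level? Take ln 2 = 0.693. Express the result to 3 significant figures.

1390 mg

CL = ln 2 · Vd / t½ = 0.693 × 461.0 / 35 = 9.128 L/h
D = CL × Css × τ / F = 9.128 × 12 × 8 / 0.63 = 1391 mg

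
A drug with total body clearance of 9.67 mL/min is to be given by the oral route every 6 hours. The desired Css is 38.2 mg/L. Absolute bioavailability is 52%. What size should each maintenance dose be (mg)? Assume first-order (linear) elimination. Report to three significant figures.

256 mg

Convert clearance: 9.67 mL/min × 60 min/h ÷ 1000 mL/L = 0.5802 L/h
D = CL × Css × τ / F = 0.5802 × 38.2 × 6 / 0.52 = 255.7 mg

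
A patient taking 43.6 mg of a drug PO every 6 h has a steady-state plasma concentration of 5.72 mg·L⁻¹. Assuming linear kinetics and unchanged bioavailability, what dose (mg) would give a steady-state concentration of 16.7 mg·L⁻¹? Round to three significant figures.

127 mg

For first-order elimination, Css ∝ F·D/(CL·τ); F and CL are unchanged, so Css ∝ D/τ.
D₂ = D₁ × (Css,target / Css,current) = 43.6 × 16.7/5.72 = 127.3 mg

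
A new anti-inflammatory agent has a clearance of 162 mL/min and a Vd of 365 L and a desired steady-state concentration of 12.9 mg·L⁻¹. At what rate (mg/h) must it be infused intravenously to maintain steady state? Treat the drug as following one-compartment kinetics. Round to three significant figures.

CL = 162 mL/min = 162 × 0.06 = 9.720 L/h
Vd does not affect the maintenance rate; only clearance governs steady-state input.
R₀ = 9.720 × 12.9 = 125.4 mg/h

125 mg/h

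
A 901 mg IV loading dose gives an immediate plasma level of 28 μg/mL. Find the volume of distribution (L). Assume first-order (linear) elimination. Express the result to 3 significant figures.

32.2 L

Immediately after an IV bolus, C₀ = Dose / Vd, so Vd = Dose / C₀.
Vd = 901 / 28 = 32.18 L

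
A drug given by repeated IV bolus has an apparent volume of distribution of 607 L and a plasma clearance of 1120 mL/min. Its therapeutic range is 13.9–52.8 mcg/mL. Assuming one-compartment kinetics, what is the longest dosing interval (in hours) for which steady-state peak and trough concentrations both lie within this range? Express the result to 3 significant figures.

Convert clearance: 1120 mL/min × 60 min/h ÷ 1000 mL/L = 67.20 L/h
k = CL / Vd = 67.20 / 607.0 = 0.1107 h⁻¹
Between IV bolus doses, concentration decays as C = C₀·e^(−kτ), so C_peak/C_trough = e^(kτ).
τ_max = ln(C_peak/C_trough) / k = ln(52.8/13.9) / 0.1107 = 1.335 / 0.1107 = 12.06 h

12.1 h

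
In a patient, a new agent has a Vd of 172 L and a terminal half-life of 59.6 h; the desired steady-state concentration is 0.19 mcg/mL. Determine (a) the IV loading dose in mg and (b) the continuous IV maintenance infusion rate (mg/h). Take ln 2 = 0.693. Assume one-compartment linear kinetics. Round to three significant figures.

(a) 32.7 mg; (b) 0.380 mg/h

LD = Vd × C = 172.0 × 0.19 = 32.68 mg
CL = 0.693 × Vd / t½ = 0.693 × 172.0 / 59.6 = 2.000 L/h
Infusion rate = CL × Css = 2.000 × 0.19 = 0.3800 mg/h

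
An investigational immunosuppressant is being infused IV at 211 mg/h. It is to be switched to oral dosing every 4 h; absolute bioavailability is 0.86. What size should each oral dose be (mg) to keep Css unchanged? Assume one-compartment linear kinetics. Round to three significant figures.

981 mg

To maintain the same Css, the systemic dosing rate must be unchanged: F·D/τ = infusion rate.
D = rate × τ / F = 211 × 4 / 0.86 = 981.4 mg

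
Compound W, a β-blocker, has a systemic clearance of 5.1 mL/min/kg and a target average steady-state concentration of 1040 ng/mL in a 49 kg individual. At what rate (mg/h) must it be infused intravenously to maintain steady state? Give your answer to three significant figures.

CL = 5.1 mL/min/kg × 49 kg = 249.9 mL/min = 249.9 × 60/1000 = 14.99 L/h
C = 1040 ng/mL = 1.040 mg/L
Infusion rate = CL · Css = 14.99 L/h × 1.04 mg/L = 15.59 mg/h

15.6 mg/h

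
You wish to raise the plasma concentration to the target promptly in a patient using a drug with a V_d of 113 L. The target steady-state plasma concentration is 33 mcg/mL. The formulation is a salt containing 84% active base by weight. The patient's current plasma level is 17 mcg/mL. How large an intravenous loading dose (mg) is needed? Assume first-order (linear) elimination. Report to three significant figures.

Concentration deficit ΔC = 33 − 17 = 16.00 mg/L
LD = Vd × ΔC / S = 113.0 × 16.00 / 0.84 = 2152 mg

2150 mg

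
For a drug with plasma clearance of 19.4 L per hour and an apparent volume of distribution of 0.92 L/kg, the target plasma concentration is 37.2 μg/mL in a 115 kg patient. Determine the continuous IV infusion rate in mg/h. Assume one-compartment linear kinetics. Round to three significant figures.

722 mg/h

Rate = CL × Css = 19.40 × 37.2 = 721.7 mg/h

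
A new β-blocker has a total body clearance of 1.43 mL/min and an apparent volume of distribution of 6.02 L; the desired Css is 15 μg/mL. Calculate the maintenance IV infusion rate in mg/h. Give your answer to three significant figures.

Convert clearance: 1.43 mL/min × 60 min/h ÷ 1000 mL/L = 0.08580 L/h
R₀ = 0.08580 × 15 = 1.287 mg/h

1.29 mg/h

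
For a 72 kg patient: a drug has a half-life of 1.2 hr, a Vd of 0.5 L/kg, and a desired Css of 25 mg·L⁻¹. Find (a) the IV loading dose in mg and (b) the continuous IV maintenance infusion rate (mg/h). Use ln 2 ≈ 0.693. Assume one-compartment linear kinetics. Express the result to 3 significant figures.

Vd(total) = 72 kg × 0.5 L/kg = 36.00 L
LD = Vd × C = 36.00 × 25 = 900.0 mg
CL = 0.693 × Vd / t½ = 0.693 × 36.00 / 1.2 = 20.79 L/h
Infusion rate = CL × Css = 20.79 × 25 = 519.8 mg/h

(a) 900 mg; (b) 520 mg/h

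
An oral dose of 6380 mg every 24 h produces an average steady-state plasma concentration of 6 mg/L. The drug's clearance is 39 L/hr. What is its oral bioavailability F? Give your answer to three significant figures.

0.880

F·D/τ = CL·Css at steady state → F = CL·Css·τ / D.
F = 39 × 6 × 24 / 6380 = 0.880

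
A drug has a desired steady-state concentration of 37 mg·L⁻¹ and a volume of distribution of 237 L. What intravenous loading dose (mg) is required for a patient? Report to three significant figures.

LD = Vd × C = 237.0 × 37.00 = 8769 mg

8770 mg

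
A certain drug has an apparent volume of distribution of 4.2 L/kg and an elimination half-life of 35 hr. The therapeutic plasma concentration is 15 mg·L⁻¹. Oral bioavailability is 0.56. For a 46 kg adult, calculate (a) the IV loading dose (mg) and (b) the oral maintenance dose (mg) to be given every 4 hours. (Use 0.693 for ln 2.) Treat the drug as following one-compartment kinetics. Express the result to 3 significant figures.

(a) 2900 mg; (b) 410 mg

Total Vd = 4.2 × 46 = 193.2 L
LD = Vd × C = 193.2 × 15 = 2898 mg
CL = 0.693 × Vd / t½ = 0.693 × 193.2 / 35 = 3.825 L/h
D = CL × Css × τ / F = 3.825 × 15 × 4 / 0.56 = 409.8 mg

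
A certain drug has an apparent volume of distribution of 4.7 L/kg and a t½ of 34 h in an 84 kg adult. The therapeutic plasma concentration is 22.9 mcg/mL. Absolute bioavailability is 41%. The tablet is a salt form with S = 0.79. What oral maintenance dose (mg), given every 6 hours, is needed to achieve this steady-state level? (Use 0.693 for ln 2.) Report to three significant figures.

Vd = 4.7 L/kg × 84 kg = 394.8 L
CL = 0.693 × Vd / t½ = 0.693 × 394.8 / 34 = 8.047 L/h
D = CL × Css × τ / F / S = 8.047 × 22.9 × 6 / 0.41 / 0.79 = 3414 mg

3410 mg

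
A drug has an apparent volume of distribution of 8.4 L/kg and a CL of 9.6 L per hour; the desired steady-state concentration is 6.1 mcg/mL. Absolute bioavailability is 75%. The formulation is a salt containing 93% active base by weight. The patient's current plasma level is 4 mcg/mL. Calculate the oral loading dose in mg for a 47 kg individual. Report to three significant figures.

1190 mg

Vd(total) = 47 kg × 8.4 L/kg = 394.8 L
Concentration deficit ΔC = 6.1 − 4 = 2.100 mg/L
LD = Vd × ΔC / F / S = 394.8 × 2.100 / 0.75 / 0.93 = 1189 mg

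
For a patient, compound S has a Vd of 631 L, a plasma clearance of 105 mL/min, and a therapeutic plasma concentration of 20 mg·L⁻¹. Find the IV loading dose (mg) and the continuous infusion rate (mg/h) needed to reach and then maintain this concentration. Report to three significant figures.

(a) 12600 mg; (b) 126 mg/h

Loading: fill Vd to C_target → 631.0 L × 20 mg/L = 12620 mg
CL = 105 mL/min = 105 × 0.06 = 6.300 L/h
Maintenance: replace elimination → rate = CL × Css = 6.300 × 20 = 126.0 mg/h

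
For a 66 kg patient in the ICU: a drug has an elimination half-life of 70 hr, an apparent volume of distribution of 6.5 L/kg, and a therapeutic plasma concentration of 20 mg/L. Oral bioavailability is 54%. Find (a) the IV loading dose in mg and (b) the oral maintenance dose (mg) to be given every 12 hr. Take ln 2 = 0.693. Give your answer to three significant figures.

Vd(total) = 66 kg × 6.5 L/kg = 429.0 L
LD = Vd × C = 429.0 × 20 = 8580 mg
CL = 0.693 × Vd / t½ = 0.693 × 429.0 / 70 = 4.247 L/h
D = CL × Css × τ / F = 4.247 × 20 × 12 / 0.54 = 1888 mg

(a) 8580 mg; (b) 1890 mg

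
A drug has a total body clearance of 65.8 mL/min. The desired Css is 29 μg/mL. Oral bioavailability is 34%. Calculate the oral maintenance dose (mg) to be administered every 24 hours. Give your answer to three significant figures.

8080 mg

Convert clearance: 65.8 mL/min × 60 min/h ÷ 1000 mL/L = 3.948 L/h
D = CL × Css × τ / F = 3.948 × 29 × 24 / 0.34 = 8082 mg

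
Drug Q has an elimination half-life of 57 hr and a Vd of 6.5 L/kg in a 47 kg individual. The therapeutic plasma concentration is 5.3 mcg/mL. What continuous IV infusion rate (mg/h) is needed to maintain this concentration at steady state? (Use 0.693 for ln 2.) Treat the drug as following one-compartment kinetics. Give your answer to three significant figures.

19.7 mg/h

Total Vd = 6.5 × 47 = 305.5 L
k = 0.693/57 = 0.01216 h⁻¹, so CL = k·Vd = 0.01216 × 305.5 = 3.715 L/h
Infusion rate = CL × Css = 3.715 × 5.3 = 19.69 mg/h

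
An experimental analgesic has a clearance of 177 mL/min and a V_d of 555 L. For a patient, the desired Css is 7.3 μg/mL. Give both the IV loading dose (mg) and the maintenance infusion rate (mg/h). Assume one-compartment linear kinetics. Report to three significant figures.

(a) 4050 mg; (b) 77.5 mg/h

Loading: fill Vd to C_target → 555.0 L × 7.3 mg/L = 4052 mg
Convert clearance: 177 mL/min × 60 min/h ÷ 1000 mL/L = 10.62 L/h
Maintenance infusion rate = CL × Css = 10.62 × 7.3 = 77.53 mg/h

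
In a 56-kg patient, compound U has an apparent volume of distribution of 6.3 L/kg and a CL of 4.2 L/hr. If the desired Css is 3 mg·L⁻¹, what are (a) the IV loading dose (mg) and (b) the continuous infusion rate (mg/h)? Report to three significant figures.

Vd(total) = 56 kg × 6.3 L/kg = 352.8 L
Loading dose = Vd × C = 352.8 × 3 = 1058 mg
Maintenance: replace elimination → rate = CL × Css = 4.200 × 3 = 12.60 mg/h

(a) 1060 mg; (b) 12.6 mg/h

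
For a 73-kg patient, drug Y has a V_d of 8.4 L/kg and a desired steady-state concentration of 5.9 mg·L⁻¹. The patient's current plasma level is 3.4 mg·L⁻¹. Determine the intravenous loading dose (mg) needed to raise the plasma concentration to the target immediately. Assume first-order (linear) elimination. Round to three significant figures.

Vd(total) = 73 kg × 8.4 L/kg = 613.2 L
Concentration deficit ΔC = 5.9 − 3.4 = 2.500 mg/L
LD = Vd × ΔC = 613.2 × 2.500 = 1533 mg

1530 mg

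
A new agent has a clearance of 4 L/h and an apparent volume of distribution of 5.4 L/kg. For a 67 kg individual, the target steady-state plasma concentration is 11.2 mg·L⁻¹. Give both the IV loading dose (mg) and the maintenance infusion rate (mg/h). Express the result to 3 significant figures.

(a) 4050 mg; (b) 44.8 mg/h

Vd(total) = 67 kg × 5.4 L/kg = 361.8 L
LD = Vd · C_target = 361.8 × 11.2 = 4052 mg
Maintenance infusion rate = CL × Css = 4.000 × 11.2 = 44.80 mg/h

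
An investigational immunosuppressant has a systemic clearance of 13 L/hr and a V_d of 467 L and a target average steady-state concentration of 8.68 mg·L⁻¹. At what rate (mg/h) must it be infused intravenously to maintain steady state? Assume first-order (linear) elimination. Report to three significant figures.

Rate = CL × Css = 13.00 × 8.68 = 112.8 mg/h

113 mg/h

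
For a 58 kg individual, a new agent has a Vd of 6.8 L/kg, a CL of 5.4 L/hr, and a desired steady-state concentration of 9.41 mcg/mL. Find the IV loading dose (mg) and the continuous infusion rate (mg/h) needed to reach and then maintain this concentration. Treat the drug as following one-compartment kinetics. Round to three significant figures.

(a) 3710 mg; (b) 50.8 mg/h

Vd = 6.8 L/kg × 58 kg = 394.4 L
Loading dose = Vd × C = 394.4 × 9.41 = 3711 mg
Maintenance: replace elimination → rate = CL × Css = 5.400 × 9.41 = 50.81 mg/h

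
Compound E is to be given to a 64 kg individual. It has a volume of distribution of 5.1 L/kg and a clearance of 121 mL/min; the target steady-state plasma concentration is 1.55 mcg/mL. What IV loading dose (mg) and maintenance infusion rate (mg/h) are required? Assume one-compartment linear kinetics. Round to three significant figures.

Vd(total) = 64 kg × 5.1 L/kg = 326.4 L
LD = Vd · C_target = 326.4 × 1.55 = 505.9 mg
CL = 121 mL/min × 60/1000 = 7.260 L/h
Maintenance infusion rate = CL × Css = 7.260 × 1.55 = 11.25 mg/h

(a) 506 mg; (b) 11.3 mg/h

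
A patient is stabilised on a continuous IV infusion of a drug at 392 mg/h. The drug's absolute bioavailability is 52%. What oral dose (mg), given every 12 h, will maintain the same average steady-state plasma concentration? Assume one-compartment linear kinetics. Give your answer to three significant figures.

To maintain the same Css, the systemic dosing rate must be unchanged: F·D/τ = infusion rate.
D = rate × τ / F = 392 × 12 / 0.52 = 9046 mg

9050 mg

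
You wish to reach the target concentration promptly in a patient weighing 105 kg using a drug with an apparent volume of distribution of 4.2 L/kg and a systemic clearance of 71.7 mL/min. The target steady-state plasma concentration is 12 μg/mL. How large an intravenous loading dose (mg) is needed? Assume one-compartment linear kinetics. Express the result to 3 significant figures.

Vd(total) = 105 kg × 4.2 L/kg = 441.0 L
Loading dose depends on Vd (not clearance): it fills the distribution volume.
LD = Vd × C = 441.0 × 12.00 = 5292 mg

5290 mg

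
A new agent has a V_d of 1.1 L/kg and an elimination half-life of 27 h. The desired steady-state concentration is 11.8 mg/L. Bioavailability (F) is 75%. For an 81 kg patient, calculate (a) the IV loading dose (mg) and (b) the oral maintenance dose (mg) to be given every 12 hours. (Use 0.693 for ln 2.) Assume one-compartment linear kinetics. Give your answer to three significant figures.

(a) 1050 mg; (b) 432 mg

Vd = 1.1 L/kg × 81 kg = 89.10 L
LD = Vd × C = 89.10 × 11.8 = 1051 mg
CL = 0.693 × Vd / t½ = 0.693 × 89.10 / 27 = 2.287 L/h
D = CL × Css × τ / F = 2.287 × 11.8 × 12 / 0.75 = 431.8 mg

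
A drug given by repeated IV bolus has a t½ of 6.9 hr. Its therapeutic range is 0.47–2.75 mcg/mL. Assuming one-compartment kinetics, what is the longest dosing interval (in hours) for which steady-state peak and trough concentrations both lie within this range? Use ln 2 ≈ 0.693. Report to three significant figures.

17.6 h

k = 0.693 / t½ = 0.693 / 6.9 = 0.1004 h⁻¹
Between IV bolus doses, concentration decays as C = C₀·e^(−kτ), so C_peak/C_trough = e^(kτ).
τ_max = ln(C_peak/C_trough) / k = ln(2.75/0.47) / 0.1004 = 1.767 / 0.1004 = 17.60 h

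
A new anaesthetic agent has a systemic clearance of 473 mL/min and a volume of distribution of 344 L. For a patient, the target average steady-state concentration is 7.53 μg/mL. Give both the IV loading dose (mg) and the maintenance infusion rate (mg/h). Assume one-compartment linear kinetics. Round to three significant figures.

Loading dose = Vd × C = 344.0 × 7.53 = 2590 mg
Convert clearance: 473 mL/min × 60 min/h ÷ 1000 mL/L = 28.38 L/h
Infusion rate = 28.38 L/h × 7.53 mg/L = 213.7 mg/h

(a) 2590 mg; (b) 214 mg/h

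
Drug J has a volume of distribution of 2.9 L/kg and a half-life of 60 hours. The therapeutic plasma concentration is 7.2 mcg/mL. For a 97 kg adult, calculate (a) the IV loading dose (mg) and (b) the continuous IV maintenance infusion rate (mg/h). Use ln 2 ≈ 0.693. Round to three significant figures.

(a) 2030 mg; (b) 23.4 mg/h

Total Vd = 2.9 × 97 = 281.3 L
LD = Vd × C = 281.3 × 7.2 = 2025 mg
CL = 0.693 × Vd / t½ = 0.693 × 281.3 / 60 = 3.249 L/h
Infusion rate = CL × Css = 3.249 × 7.2 = 23.39 mg/h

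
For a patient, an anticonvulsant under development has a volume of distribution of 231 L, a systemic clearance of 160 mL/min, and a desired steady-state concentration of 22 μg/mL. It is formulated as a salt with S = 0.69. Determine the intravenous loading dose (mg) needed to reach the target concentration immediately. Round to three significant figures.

7370 mg

LD is governed by Vd — clearance does not enter the loading-dose calculation.
LD = Vd × C / S = 231.0 × 22.00 / 0.69 = 7365 mg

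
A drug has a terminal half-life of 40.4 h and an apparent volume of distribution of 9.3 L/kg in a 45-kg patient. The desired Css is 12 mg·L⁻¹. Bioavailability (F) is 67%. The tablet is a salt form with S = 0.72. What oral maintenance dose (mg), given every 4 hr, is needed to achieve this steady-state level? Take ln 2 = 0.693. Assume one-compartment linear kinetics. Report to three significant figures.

Vd = 9.3 L/kg × 45 kg = 418.5 L
CL = 0.693 × Vd / t½ = 0.693 × 418.5 / 40.4 = 7.179 L/h
D = CL × Css × τ / F / S = 7.179 × 12 × 4 / 0.67 / 0.72 = 714.3 mg

714 mg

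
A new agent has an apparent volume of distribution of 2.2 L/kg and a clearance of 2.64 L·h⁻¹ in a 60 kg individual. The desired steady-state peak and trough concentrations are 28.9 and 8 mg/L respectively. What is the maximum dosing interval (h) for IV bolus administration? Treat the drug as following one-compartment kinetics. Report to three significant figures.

Total Vd = 2.2 × 60 = 132.0 L
k = CL / Vd = 2.640 / 132.0 = 0.02000 h⁻¹
Between IV bolus doses, concentration decays as C = C₀·e^(−kτ), so C_peak/C_trough = e^(kτ).
τ_max = ln(C_peak/C_trough) / k = ln(28.9/8) / 0.02000 = 1.284 / 0.02000 = 64.20 h

64.2 h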